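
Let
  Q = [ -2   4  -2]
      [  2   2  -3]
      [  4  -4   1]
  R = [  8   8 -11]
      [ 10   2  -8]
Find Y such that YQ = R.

Y = [[4, 2, 3], [0, 3, 1]]

Since Q sits to the right of Y, Y = RQ⁻¹.
det Q = -4, so Q⁻¹ = [[5/2, -1, 2], [7/2, -3/2, 5/2], [4, -2, 3]].
Y = RQ⁻¹ = [[8, 8, -11], [10, 2, -8]] · [[5/2, -1, 2], [7/2, -3/2, 5/2], [4, -2, 3]] = [[4, 2, 3], [0, 3, 1]].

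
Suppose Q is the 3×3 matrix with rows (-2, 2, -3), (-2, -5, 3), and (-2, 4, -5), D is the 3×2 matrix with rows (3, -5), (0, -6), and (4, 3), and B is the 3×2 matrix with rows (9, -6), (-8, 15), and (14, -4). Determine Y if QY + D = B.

Y = [[-1, -2], [2, -4], [0, -1]]

QY = B − D = [[6, -1], [-8, 21], [10, -7]].
Left-multiplying both sides by Q⁻¹ gives Y = Q⁻¹(B − D).
Q has determinant -4; Q⁻¹ = [[-13/4, 1/2, 9/4], [4, -1, -3], [9/2, -1, -7/2]].
Y = Q⁻¹(B − D) = [[-1, -2], [2, -4], [0, -1]].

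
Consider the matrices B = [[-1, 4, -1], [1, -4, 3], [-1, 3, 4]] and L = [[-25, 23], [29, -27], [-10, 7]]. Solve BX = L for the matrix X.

X = [[3, 3], [-5, 6], [2, -2]]

Left-multiplying both sides by B⁻¹ gives X = B⁻¹L.
det B = -2, so B⁻¹ = [[25/2, 19/2, -4], [7/2, 5/2, -1], [1/2, 1/2, 0]].
X = B⁻¹L = [[25/2, 19/2, -4], [7/2, 5/2, -1], [1/2, 1/2, 0]] · [[-25, 23], [29, -27], [-10, 7]] = [[3, 3], [-5, 6], [2, -2]].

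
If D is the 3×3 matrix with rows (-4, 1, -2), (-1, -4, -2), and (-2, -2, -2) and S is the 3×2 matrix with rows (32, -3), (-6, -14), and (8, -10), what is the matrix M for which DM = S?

M = [[-6, -2], [4, 1], [-2, 6]]

D is on the left of M, so left-multiply by D⁻¹: M = D⁻¹S.
det D = -2; the adjugate gives D⁻¹ = [[-2, -3, 5], [-1, -2, 3], [3, 5, -17/2]].
M = D⁻¹S = [[-2, -3, 5], [-1, -2, 3], [3, 5, -17/2]] · [[32, -3], [-6, -14], [8, -10]] = [[-6, -2], [4, 1], [-2, 6]].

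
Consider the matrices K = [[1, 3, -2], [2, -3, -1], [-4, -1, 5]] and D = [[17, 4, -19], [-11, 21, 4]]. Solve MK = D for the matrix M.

M = [[5, 4, -1], [1, -6, 0]]

Right-multiplying both sides by K⁻¹ gives M = DK⁻¹.
K has determinant -6; K⁻¹ = [[8/3, 13/6, 3/2], [1, 1/2, 1/2], [7/3, 11/6, 3/2]].
M = DK⁻¹ = [[17, 4, -19], [-11, 21, 4]] · [[8/3, 13/6, 3/2], [1, 1/2, 1/2], [7/3, 11/6, 3/2]] = [[5, 4, -1], [1, -6, 0]].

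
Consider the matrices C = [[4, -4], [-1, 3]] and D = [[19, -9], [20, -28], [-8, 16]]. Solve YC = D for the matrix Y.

Y = [[6, 5], [4, -4], [-1, 4]]

Right-multiplying both sides by C⁻¹ gives Y = DC⁻¹.
C has determinant 8; C⁻¹ = [[3/8, 1/2], [1/8, 1/2]].
Y = DC⁻¹ = [[19, -9], [20, -28], [-8, 16]] · [[3/8, 1/2], [1/8, 1/2]] = [[6, 5], [4, -4], [-1, 4]].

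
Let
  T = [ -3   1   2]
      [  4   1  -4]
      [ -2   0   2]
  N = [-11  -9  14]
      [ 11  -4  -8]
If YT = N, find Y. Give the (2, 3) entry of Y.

T is on the right of Y, so right-multiply by T⁻¹: Y = NT⁻¹.
T has determinant -2; T⁻¹ = [[-1, 1, 3], [0, 1, 2], [-1, 1, 7/2]].
Y = NT⁻¹ = [[-11, -9, 14], [11, -4, -8]] · [[-1, 1, 3], [0, 1, 2], [-1, 1, 7/2]] = [[-3, -6, -2], [-3, -1, -3]].

-3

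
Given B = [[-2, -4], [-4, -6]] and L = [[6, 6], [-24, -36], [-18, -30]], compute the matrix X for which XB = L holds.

X = [[3, -3], [0, 6], [3, 3]]

Right-multiplying both sides by B⁻¹ gives X = LB⁻¹.
B has determinant -4; B⁻¹ = [[3/2, -1], [-1, 1/2]].
X = LB⁻¹ = [[6, 6], [-24, -36], [-18, -30]] · [[3/2, -1], [-1, 1/2]] = [[3, -3], [0, 6], [3, 3]].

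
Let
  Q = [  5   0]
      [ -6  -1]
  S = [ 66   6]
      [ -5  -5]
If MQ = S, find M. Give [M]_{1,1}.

Since Q sits to the right of M, M = SQ⁻¹.
det Q = -5, so Q⁻¹ = [[1/5, 0], [-6/5, -1]].
M = SQ⁻¹ = [[66, 6], [-5, -5]] · [[1/5, 0], [-6/5, -1]] = [[6, -6], [5, 5]].

6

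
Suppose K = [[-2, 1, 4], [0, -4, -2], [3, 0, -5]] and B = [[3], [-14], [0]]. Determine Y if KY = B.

Y = [[-5], [5], [-3]]

Since K multiplies Y on the left, Y = K⁻¹B.
det K = 2, so K⁻¹ = [[10, 5/2, 7], [-3, -1, -2], [6, 3/2, 4]].
Y = K⁻¹B = [[10, 5/2, 7], [-3, -1, -2], [6, 3/2, 4]] · [[3], [-14], [0]] = [[-5], [5], [-3]].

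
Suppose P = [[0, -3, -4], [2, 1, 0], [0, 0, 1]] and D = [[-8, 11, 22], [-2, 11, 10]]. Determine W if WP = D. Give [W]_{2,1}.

-4

Right-multiplying both sides by P⁻¹ gives W = DP⁻¹.
det P = 6, so P⁻¹ = [[1/6, 1/2, 2/3], [-1/3, 0, -4/3], [0, 0, 1]].
W = DP⁻¹ = [[-8, 11, 22], [-2, 11, 10]] · [[1/6, 1/2, 2/3], [-1/3, 0, -4/3], [0, 0, 1]] = [[-5, -4, 2], [-4, -1, -6]].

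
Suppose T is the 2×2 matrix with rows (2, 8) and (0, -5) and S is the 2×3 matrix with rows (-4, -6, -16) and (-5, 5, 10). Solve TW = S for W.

W = [[-6, 1, 0], [1, -1, -2]]

Since T multiplies W on the left, W = T⁻¹S.
det T = -10; the adjugate gives T⁻¹ = [[1/2, 4/5], [0, -1/5]].
W = T⁻¹S = [[1/2, 4/5], [0, -1/5]] · [[-4, -6, -16], [-5, 5, 10]] = [[-6, 1, 0], [1, -1, -2]].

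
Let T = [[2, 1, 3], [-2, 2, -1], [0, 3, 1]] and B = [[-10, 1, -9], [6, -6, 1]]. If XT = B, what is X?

X = [[-1, 4, -2], [-2, -5, 2]]

Since T sits to the right of X, X = BT⁻¹.
det T = -6, so T⁻¹ = [[-5/6, -4/3, 7/6], [-1/3, -1/3, 2/3], [1, 1, -1]].
X = BT⁻¹ = [[-10, 1, -9], [6, -6, 1]] · [[-5/6, -4/3, 7/6], [-1/3, -1/3, 2/3], [1, 1, -1]] = [[-1, 4, -2], [-2, -5, 2]].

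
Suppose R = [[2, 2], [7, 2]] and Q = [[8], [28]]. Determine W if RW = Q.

R is on the left of W, so left-multiply by R⁻¹: W = R⁻¹Q.
R has determinant -10; R⁻¹ = [[-1/5, 1/5], [7/10, -1/5]].
W = R⁻¹Q = [[-1/5, 1/5], [7/10, -1/5]] · [[8], [28]] = [[4], [0]].

W = [[4], [0]]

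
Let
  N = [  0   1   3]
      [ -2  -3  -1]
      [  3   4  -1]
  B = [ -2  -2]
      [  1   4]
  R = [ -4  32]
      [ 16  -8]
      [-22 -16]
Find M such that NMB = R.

M = [[2, 2], [2, 0], [2, 4]]

Isolating M: multiply by N⁻¹ from the left and B⁻¹ from the right, so M = N⁻¹RB⁻¹.
det N = -2, so N⁻¹ = [[-7/2, -13/2, -4], [5/2, 9/2, 3], [-1/2, -3/2, -1]].
B has determinant -6; B⁻¹ = [[-2/3, -1/3], [1/6, 1/3]].
N⁻¹R = [[-2, 4], [-4, -4], [0, 12]].
M = (N⁻¹R)B⁻¹ = [[2, 2], [2, 0], [2, 4]].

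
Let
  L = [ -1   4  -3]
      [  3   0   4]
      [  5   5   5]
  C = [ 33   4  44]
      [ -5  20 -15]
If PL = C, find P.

Since L sits to the right of P, P = CL⁻¹.
L has determinant -5; L⁻¹ = [[4, 7, -16/5], [-1, -2, 1], [-3, -5, 12/5]].
P = CL⁻¹ = [[33, 4, 44], [-5, 20, -15]] · [[4, 7, -16/5], [-1, -2, 1], [-3, -5, 12/5]] = [[-4, 3, 4], [5, 0, 0]].

P = [[-4, 3, 4], [5, 0, 0]]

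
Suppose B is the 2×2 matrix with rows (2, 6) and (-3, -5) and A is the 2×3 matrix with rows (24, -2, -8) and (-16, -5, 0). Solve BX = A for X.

X = [[-3, 5, 5], [5, -2, -3]]

B is on the left of X, so left-multiply by B⁻¹: X = B⁻¹A.
det B = 8, so B⁻¹ = [[-5/8, -3/4], [3/8, 1/4]].
X = B⁻¹A = [[-5/8, -3/4], [3/8, 1/4]] · [[24, -2, -8], [-16, -5, 0]] = [[-3, 5, 5], [5, -2, -3]].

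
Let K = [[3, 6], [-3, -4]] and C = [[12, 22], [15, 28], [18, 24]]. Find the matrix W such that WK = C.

W = [[3, -1], [4, -1], [0, -6]]

K is on the right of W, so right-multiply by K⁻¹: W = CK⁻¹.
det K = 6, so K⁻¹ = [[-2/3, -1], [1/2, 1/2]].
W = CK⁻¹ = [[12, 22], [15, 28], [18, 24]] · [[-2/3, -1], [1/2, 1/2]] = [[3, -1], [4, -1], [0, -6]].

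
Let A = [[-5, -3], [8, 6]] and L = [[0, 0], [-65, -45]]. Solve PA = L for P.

P = [[0, 0], [5, -5]]

Right-multiplying both sides by A⁻¹ gives P = LA⁻¹.
det A = -6, so A⁻¹ = [[-1, -1/2], [4/3, 5/6]].
P = LA⁻¹ = [[0, 0], [-65, -45]] · [[-1, -1/2], [4/3, 5/6]] = [[0, 0], [5, -5]].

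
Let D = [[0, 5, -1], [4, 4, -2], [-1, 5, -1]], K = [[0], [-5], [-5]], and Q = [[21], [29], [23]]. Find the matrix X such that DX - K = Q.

DX = Q + K = [[21], [24], [18]].
Since D multiplies X on the left, X = D⁻¹(Q + K).
det D = 6, so D⁻¹ = [[1, 0, -1], [1, -1/6, -2/3], [4, -5/6, -10/3]].
X = D⁻¹(Q + K) = [[3], [5], [4]].

X = [[3], [5], [4]]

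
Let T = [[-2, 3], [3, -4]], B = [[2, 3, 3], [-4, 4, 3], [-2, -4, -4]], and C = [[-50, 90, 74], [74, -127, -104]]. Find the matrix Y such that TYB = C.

Y = [[5, -5, 4], [4, 2, 1]]

Y = T⁻¹CB⁻¹ (apply T⁻¹ on the left and B⁻¹ on the right).
det T = -1; the adjugate gives T⁻¹ = [[4, 3], [3, 2]].
det B = -2; the adjugate gives B⁻¹ = [[2, 0, 3/2], [11, 1, 9], [-12, -1, -10]].
T⁻¹C = [[22, -21, -16], [-2, 16, 14]].
Y = (T⁻¹C)B⁻¹ = [[5, -5, 4], [4, 2, 1]].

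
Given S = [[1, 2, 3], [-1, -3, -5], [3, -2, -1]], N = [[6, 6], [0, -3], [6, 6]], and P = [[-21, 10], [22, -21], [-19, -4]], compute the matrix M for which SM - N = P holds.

SM = P + N = [[-15, 16], [22, -24], [-13, 2]].
Left-multiplying both sides by S⁻¹ gives M = S⁻¹(P + N).
det S = -6; the adjugate gives S⁻¹ = [[7/6, 2/3, 1/6], [8/3, 5/3, -1/3], [-11/6, -4/3, 1/6]].
M = S⁻¹(P + N) = [[-5, 3], [1, 2], [-4, 3]].

M = [[-5, 3], [1, 2], [-4, 3]]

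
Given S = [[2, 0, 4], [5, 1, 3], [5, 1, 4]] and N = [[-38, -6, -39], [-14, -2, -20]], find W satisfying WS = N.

Since S sits to the right of W, W = NS⁻¹.
S has determinant 2; S⁻¹ = [[1/2, 2, -2], [-5/2, -6, 7], [0, -1, 1]].
W = NS⁻¹ = [[-38, -6, -39], [-14, -2, -20]] · [[1/2, 2, -2], [-5/2, -6, 7], [0, -1, 1]] = [[-4, -1, -5], [-2, 4, -6]].

W = [[-4, -1, -5], [-2, 4, -6]]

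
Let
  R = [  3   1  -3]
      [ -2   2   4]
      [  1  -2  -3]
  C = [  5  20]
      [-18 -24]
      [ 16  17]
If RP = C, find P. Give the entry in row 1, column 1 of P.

-4

R is on the left of P, so left-multiply by R⁻¹: P = R⁻¹C.
det R = -2, so R⁻¹ = [[-1, -9/2, -5], [1, 3, 3], [-1, -7/2, -4]].
P = R⁻¹C = [[-1, -9/2, -5], [1, 3, 3], [-1, -7/2, -4]] · [[5, 20], [-18, -24], [16, 17]] = [[-4, 3], [-1, -1], [-6, -4]].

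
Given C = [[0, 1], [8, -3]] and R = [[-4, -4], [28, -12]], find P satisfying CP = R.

P = [[2, -3], [-4, -4]]

Left-multiplying both sides by C⁻¹ gives P = C⁻¹R.
det C = -8, so C⁻¹ = [[3/8, 1/8], [1, 0]].
P = C⁻¹R = [[3/8, 1/8], [1, 0]] · [[-4, -4], [28, -12]] = [[2, -3], [-4, -4]].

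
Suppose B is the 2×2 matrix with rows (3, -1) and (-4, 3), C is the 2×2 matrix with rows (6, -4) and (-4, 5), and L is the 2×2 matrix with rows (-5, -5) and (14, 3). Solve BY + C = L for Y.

BY = L − C = [[-11, -1], [18, -2]].
Since B multiplies Y on the left, Y = B⁻¹(L − C).
det B = 5; the adjugate gives B⁻¹ = [[3/5, 1/5], [4/5, 3/5]].
Y = B⁻¹(L − C) = [[-3, -1], [2, -2]].

Y = [[-3, -1], [2, -2]]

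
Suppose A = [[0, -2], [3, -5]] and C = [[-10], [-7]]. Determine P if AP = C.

P = [[6], [5]]

Since A multiplies P on the left, P = A⁻¹C.
det A = 6, so A⁻¹ = [[-5/6, 1/3], [-1/2, 0]].
P = A⁻¹C = [[-5/6, 1/3], [-1/2, 0]] · [[-10], [-7]] = [[6], [5]].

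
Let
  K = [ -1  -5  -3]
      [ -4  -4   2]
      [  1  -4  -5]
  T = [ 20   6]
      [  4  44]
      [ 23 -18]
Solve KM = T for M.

M = [[1, -4], [-3, -4], [-2, 6]]

Since K multiplies M on the left, M = K⁻¹T.
det K = 2; the adjugate gives K⁻¹ = [[14, -13/2, -11], [-9, 4, 7], [10, -9/2, -8]].
M = K⁻¹T = [[14, -13/2, -11], [-9, 4, 7], [10, -9/2, -8]] · [[20, 6], [4, 44], [23, -18]] = [[1, -4], [-3, -4], [-2, 6]].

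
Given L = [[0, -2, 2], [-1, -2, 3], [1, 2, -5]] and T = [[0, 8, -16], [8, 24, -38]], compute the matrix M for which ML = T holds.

M = [[-4, 4, 4], [-4, -5, 3]]

Since L sits to the right of M, M = TL⁻¹.
L has determinant 4; L⁻¹ = [[1, -3/2, -1/2], [-1/2, -1/2, -1/2], [0, -1/2, -1/2]].
M = TL⁻¹ = [[0, 8, -16], [8, 24, -38]] · [[1, -3/2, -1/2], [-1/2, -1/2, -1/2], [0, -1/2, -1/2]] = [[-4, 4, 4], [-4, -5, 3]].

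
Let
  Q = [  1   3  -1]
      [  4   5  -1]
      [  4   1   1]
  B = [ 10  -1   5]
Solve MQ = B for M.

Q is on the right of M, so right-multiply by Q⁻¹: M = BQ⁻¹.
det Q = -2; the adjugate gives Q⁻¹ = [[-3, 2, -1], [4, -5/2, 3/2], [8, -11/2, 7/2]].
M = BQ⁻¹ = [[10, -1, 5]] · [[-3, 2, -1], [4, -5/2, 3/2], [8, -11/2, 7/2]] = [[6, -5, 6]].

M = [[6, -5, 6]]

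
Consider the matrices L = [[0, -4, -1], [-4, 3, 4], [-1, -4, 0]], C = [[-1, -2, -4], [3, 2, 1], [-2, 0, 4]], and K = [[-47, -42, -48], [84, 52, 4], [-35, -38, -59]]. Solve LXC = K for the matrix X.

Isolating X: multiply by L⁻¹ from the left and C⁻¹ from the right, so X = L⁻¹KC⁻¹.
det L = -3, so L⁻¹ = [[-16/3, -4/3, 13/3], [4/3, 1/3, -4/3], [-19/3, -4/3, 16/3]].
det C = 4; the adjugate gives C⁻¹ = [[2, 2, 3/2], [-7/2, -3, -11/4], [1, 1, 1]].
L⁻¹K = [[-13, -10, -5], [12, 12, 16], [-1, -6, -16]].
X = (L⁻¹K)C⁻¹ = [[4, -1, 3], [-2, 4, 1], [3, 0, -1]].

X = [[4, -1, 3], [-2, 4, 1], [3, 0, -1]]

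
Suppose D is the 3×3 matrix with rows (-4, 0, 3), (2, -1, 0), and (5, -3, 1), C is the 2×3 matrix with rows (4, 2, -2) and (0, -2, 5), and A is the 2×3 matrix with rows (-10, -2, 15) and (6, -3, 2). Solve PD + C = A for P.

PD = A − C = [[-14, -4, 17], [6, -1, -3]].
D is on the right of P, so right-multiply by D⁻¹: P = (A − C)D⁻¹.
det D = 1; the adjugate gives D⁻¹ = [[-1, -9, 3], [-2, -19, 6], [-1, -12, 4]].
P = (A − C)D⁻¹ = [[5, -2, 2], [-1, 1, 0]].

P = [[5, -2, 2], [-1, 1, 0]]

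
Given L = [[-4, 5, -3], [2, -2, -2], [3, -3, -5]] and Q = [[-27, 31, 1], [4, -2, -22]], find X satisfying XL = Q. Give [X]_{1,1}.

4

Right-multiplying both sides by L⁻¹ gives X = QL⁻¹.
det L = 4; the adjugate gives L⁻¹ = [[1, 17/2, -4], [1, 29/4, -7/2], [0, 3/4, -1/2]].
X = QL⁻¹ = [[-27, 31, 1], [4, -2, -22]] · [[1, 17/2, -4], [1, 29/4, -7/2], [0, 3/4, -1/2]] = [[4, -4, -1], [2, 3, 2]].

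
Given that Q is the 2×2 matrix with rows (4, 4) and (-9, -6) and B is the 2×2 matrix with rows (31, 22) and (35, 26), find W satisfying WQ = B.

Right-multiplying both sides by Q⁻¹ gives W = BQ⁻¹.
det Q = 12; the adjugate gives Q⁻¹ = [[-1/2, -1/3], [3/4, 1/3]].
W = BQ⁻¹ = [[31, 22], [35, 26]] · [[-1/2, -1/3], [3/4, 1/3]] = [[1, -3], [2, -3]].

W = [[1, -3], [2, -3]]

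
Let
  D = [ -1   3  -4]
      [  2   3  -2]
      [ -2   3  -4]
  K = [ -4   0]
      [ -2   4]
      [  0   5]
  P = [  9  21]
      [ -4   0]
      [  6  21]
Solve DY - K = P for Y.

DY = P + K = [[5, 21], [-6, 4], [6, 26]].
D is on the left of Y, so left-multiply by D⁻¹: Y = D⁻¹(P + K).
det D = -6; the adjugate gives D⁻¹ = [[1, 0, -1], [-2, 2/3, 5/3], [-2, 1/2, 3/2]].
Y = D⁻¹(P + K) = [[-1, -5], [-4, 4], [-4, -1]].

Y = [[-1, -5], [-4, 4], [-4, -1]]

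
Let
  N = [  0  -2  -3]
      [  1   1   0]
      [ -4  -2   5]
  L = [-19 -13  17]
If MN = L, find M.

M = [[1, -3, 4]]

N is on the right of M, so right-multiply by N⁻¹: M = LN⁻¹.
det N = 4, so N⁻¹ = [[5/4, 4, 3/4], [-5/4, -3, -3/4], [1/2, 2, 1/2]].
M = LN⁻¹ = [[-19, -13, 17]] · [[5/4, 4, 3/4], [-5/4, -3, -3/4], [1/2, 2, 1/2]] = [[1, -3, 4]].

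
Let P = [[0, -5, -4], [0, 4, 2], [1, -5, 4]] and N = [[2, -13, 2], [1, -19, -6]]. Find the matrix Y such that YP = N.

Right-multiplying both sides by P⁻¹ gives Y = NP⁻¹.
det P = 6, so P⁻¹ = [[13/3, 20/3, 1], [1/3, 2/3, 0], [-2/3, -5/6, 0]].
Y = NP⁻¹ = [[2, -13, 2], [1, -19, -6]] · [[13/3, 20/3, 1], [1/3, 2/3, 0], [-2/3, -5/6, 0]] = [[3, 3, 2], [2, -1, 1]].

Y = [[3, 3, 2], [2, -1, 1]]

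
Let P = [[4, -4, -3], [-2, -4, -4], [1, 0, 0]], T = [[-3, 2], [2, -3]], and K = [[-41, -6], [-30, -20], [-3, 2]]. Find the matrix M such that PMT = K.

M = [[1, 0], [-2, -2], [-5, -4]]

Left-multiply by P⁻¹ and right-multiply by T⁻¹: M = P⁻¹KT⁻¹.
det P = 4; the adjugate gives P⁻¹ = [[0, 0, 1], [-1, 3/4, 11/2], [1, -1, -6]].
det T = 5; the adjugate gives T⁻¹ = [[-3/5, -2/5], [-2/5, -3/5]].
P⁻¹K = [[-3, 2], [2, 2], [7, 2]].
M = (P⁻¹K)T⁻¹ = [[1, 0], [-2, -2], [-5, -4]].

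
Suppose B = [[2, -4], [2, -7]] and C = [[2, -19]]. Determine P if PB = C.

P = [[-4, 5]]

Right-multiplying both sides by B⁻¹ gives P = CB⁻¹.
det B = -6; the adjugate gives B⁻¹ = [[7/6, -2/3], [1/3, -1/3]].
P = CB⁻¹ = [[2, -19]] · [[7/6, -2/3], [1/3, -1/3]] = [[-4, 5]].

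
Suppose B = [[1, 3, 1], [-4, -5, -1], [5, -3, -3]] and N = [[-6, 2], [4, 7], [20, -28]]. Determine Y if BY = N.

Y = [[4, -5], [-5, 3], [5, -2]]

B is on the left of Y, so left-multiply by B⁻¹: Y = B⁻¹N.
det B = -2, so B⁻¹ = [[-6, -3, -1], [17/2, 4, 3/2], [-37/2, -9, -7/2]].
Y = B⁻¹N = [[-6, -3, -1], [17/2, 4, 3/2], [-37/2, -9, -7/2]] · [[-6, 2], [4, 7], [20, -28]] = [[4, -5], [-5, 3], [5, -2]].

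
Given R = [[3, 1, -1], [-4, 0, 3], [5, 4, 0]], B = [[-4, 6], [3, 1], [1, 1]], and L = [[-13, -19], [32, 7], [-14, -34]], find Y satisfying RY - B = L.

Y = [[-5, -5], [3, -2], [5, -4]]

RY = L + B = [[-17, -13], [35, 8], [-13, -33]].
R is on the left of Y, so left-multiply by R⁻¹: Y = R⁻¹(L + B).
det R = -5; the adjugate gives R⁻¹ = [[12/5, 4/5, -3/5], [-3, -1, 1], [16/5, 7/5, -4/5]].
Y = R⁻¹(L + B) = [[-5, -5], [3, -2], [5, -4]].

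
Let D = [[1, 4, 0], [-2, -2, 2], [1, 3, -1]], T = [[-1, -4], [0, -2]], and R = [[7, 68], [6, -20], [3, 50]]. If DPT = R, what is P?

P = [[5, -4], [-3, -4], [-1, 3]]

Left-multiply by D⁻¹ and right-multiply by T⁻¹: P = D⁻¹RT⁻¹.
det D = -4; the adjugate gives D⁻¹ = [[1, -1, -2], [0, 1/4, 1/2], [1, -1/4, -3/2]].
det T = 2; the adjugate gives T⁻¹ = [[-1, 2], [0, -1/2]].
D⁻¹R = [[-5, -12], [3, 20], [1, -2]].
P = (D⁻¹R)T⁻¹ = [[5, -4], [-3, -4], [-1, 3]].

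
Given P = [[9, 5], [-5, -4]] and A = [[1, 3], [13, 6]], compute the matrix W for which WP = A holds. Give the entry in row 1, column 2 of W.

Right-multiplying both sides by P⁻¹ gives W = AP⁻¹.
det P = -11; the adjugate gives P⁻¹ = [[4/11, 5/11], [-5/11, -9/11]].
W = AP⁻¹ = [[1, 3], [13, 6]] · [[4/11, 5/11], [-5/11, -9/11]] = [[-1, -2], [2, 1]].

-2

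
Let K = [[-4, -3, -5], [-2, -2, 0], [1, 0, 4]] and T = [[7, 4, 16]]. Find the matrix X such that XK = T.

X = [[-4, 4, -1]]

K is on the right of X, so right-multiply by K⁻¹: X = TK⁻¹.
K has determinant -2; K⁻¹ = [[4, -6, 5], [-4, 11/2, -5], [-1, 3/2, -1]].
X = TK⁻¹ = [[7, 4, 16]] · [[4, -6, 5], [-4, 11/2, -5], [-1, 3/2, -1]] = [[-4, 4, -1]].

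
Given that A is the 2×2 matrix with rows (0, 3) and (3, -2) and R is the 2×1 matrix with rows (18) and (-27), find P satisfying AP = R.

P = [[-5], [6]]

Left-multiplying both sides by A⁻¹ gives P = A⁻¹R.
A has determinant -9; A⁻¹ = [[2/9, 1/3], [1/3, 0]].
P = A⁻¹R = [[2/9, 1/3], [1/3, 0]] · [[18], [-27]] = [[-5], [6]].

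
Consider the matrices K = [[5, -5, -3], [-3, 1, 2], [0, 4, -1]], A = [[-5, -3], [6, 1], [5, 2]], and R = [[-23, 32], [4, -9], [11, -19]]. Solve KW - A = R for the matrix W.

W = [[-5, -1], [3, -5], [-4, -3]]

KW = R + A = [[-28, 29], [10, -8], [16, -17]].
K is on the left of W, so left-multiply by K⁻¹: W = K⁻¹(R + A).
det K = 6, so K⁻¹ = [[-3/2, -17/6, -7/6], [-1/2, -5/6, -1/6], [-2, -10/3, -5/3]].
W = K⁻¹(R + A) = [[-5, -1], [3, -5], [-4, -3]].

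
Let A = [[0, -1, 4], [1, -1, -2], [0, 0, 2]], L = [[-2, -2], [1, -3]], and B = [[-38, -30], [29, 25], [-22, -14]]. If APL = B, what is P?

P = [[-2, -3], [2, -2], [5, -1]]

Left-multiply by A⁻¹ and right-multiply by L⁻¹: P = A⁻¹BL⁻¹.
det A = 2; the adjugate gives A⁻¹ = [[-1, 1, 3], [-1, 0, 2], [0, 0, 1/2]].
det L = 8; the adjugate gives L⁻¹ = [[-3/8, 1/4], [-1/8, -1/4]].
A⁻¹B = [[1, 13], [-6, 2], [-11, -7]].
P = (A⁻¹B)L⁻¹ = [[-2, -3], [2, -2], [5, -1]].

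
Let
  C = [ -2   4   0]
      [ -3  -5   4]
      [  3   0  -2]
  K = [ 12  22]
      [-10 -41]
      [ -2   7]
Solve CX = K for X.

Since C multiplies X on the left, X = C⁻¹K.
det C = 4, so C⁻¹ = [[5/2, 2, 4], [3/2, 1, 2], [15/4, 3, 11/2]].
X = C⁻¹K = [[5/2, 2, 4], [3/2, 1, 2], [15/4, 3, 11/2]] · [[12, 22], [-10, -41], [-2, 7]] = [[2, 1], [4, 6], [4, -2]].

X = [[2, 1], [4, 6], [4, -2]]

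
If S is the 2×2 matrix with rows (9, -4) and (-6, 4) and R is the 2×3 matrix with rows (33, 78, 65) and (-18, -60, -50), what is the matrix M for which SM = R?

S is on the left of M, so left-multiply by S⁻¹: M = S⁻¹R.
S has determinant 12; S⁻¹ = [[1/3, 1/3], [1/2, 3/4]].
M = S⁻¹R = [[1/3, 1/3], [1/2, 3/4]] · [[33, 78, 65], [-18, -60, -50]] = [[5, 6, 5], [3, -6, -5]].

M = [[5, 6, 5], [3, -6, -5]]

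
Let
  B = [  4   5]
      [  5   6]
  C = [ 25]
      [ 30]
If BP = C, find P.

B is on the left of P, so left-multiply by B⁻¹: P = B⁻¹C.
B has determinant -1; B⁻¹ = [[-6, 5], [5, -4]].
P = B⁻¹C = [[-6, 5], [5, -4]] · [[25], [30]] = [[0], [5]].

P = [[0], [5]]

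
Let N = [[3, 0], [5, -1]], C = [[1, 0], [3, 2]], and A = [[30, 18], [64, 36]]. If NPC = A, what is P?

P = [[1, 3], [-5, -3]]

Isolating P: multiply by N⁻¹ from the left and C⁻¹ from the right, so P = N⁻¹AC⁻¹.
N has determinant -3; N⁻¹ = [[1/3, 0], [5/3, -1]].
det C = 2; the adjugate gives C⁻¹ = [[1, 0], [-3/2, 1/2]].
N⁻¹A = [[10, 6], [-14, -6]].
P = (N⁻¹A)C⁻¹ = [[1, 3], [-5, -3]].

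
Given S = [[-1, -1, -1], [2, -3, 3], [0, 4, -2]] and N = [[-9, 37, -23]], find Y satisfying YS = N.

Y = [[-3, -6, 4]]

S is on the right of Y, so right-multiply by S⁻¹: Y = NS⁻¹.
det S = -6; the adjugate gives S⁻¹ = [[1, 1, 1], [-2/3, -1/3, -1/6], [-4/3, -2/3, -5/6]].
Y = NS⁻¹ = [[-9, 37, -23]] · [[1, 1, 1], [-2/3, -1/3, -1/6], [-4/3, -2/3, -5/6]] = [[-3, -6, 4]].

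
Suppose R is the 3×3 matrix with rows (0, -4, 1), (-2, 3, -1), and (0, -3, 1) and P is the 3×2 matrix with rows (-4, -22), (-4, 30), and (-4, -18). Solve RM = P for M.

Since R multiplies M on the left, M = R⁻¹P.
det R = -2; the adjugate gives R⁻¹ = [[0, -1/2, -1/2], [-1, 0, 1], [-3, 0, 4]].
M = R⁻¹P = [[0, -1/2, -1/2], [-1, 0, 1], [-3, 0, 4]] · [[-4, -22], [-4, 30], [-4, -18]] = [[4, -6], [0, 4], [-4, -6]].

M = [[4, -6], [0, 4], [-4, -6]]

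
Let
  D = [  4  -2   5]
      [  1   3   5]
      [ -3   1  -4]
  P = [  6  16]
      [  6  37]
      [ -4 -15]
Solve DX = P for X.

X = [[-5, -2], [-3, 3], [4, 6]]

D is on the left of X, so left-multiply by D⁻¹: X = D⁻¹P.
det D = 4; the adjugate gives D⁻¹ = [[-17/4, -3/4, -25/4], [-11/4, -1/4, -15/4], [5/2, 1/2, 7/2]].
X = D⁻¹P = [[-17/4, -3/4, -25/4], [-11/4, -1/4, -15/4], [5/2, 1/2, 7/2]] · [[6, 16], [6, 37], [-4, -15]] = [[-5, -2], [-3, 3], [4, 6]].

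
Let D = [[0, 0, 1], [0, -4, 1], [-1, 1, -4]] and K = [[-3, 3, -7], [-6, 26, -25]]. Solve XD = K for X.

X = [[5, 0, 3], [4, -5, 6]]

Right-multiplying both sides by D⁻¹ gives X = KD⁻¹.
det D = -4; the adjugate gives D⁻¹ = [[-15/4, -1/4, -1], [1/4, -1/4, 0], [1, 0, 0]].
X = KD⁻¹ = [[-3, 3, -7], [-6, 26, -25]] · [[-15/4, -1/4, -1], [1/4, -1/4, 0], [1, 0, 0]] = [[5, 0, 3], [4, -5, 6]].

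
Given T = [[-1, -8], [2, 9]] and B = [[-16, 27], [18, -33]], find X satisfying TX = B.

Since T multiplies X on the left, X = T⁻¹B.
det T = 7, so T⁻¹ = [[9/7, 8/7], [-2/7, -1/7]].
X = T⁻¹B = [[9/7, 8/7], [-2/7, -1/7]] · [[-16, 27], [18, -33]] = [[0, -3], [2, -3]].

X = [[0, -3], [2, -3]]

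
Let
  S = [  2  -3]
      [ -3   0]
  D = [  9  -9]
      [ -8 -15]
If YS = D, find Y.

Y = [[3, -1], [5, 6]]

Right-multiplying both sides by S⁻¹ gives Y = DS⁻¹.
det S = -9; the adjugate gives S⁻¹ = [[0, -1/3], [-1/3, -2/9]].
Y = DS⁻¹ = [[9, -9], [-8, -15]] · [[0, -1/3], [-1/3, -2/9]] = [[3, -1], [5, 6]].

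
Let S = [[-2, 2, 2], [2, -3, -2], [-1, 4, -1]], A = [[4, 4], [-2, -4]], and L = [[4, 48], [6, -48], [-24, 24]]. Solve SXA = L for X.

Isolating X: multiply by S⁻¹ from the left and A⁻¹ from the right, so X = S⁻¹LA⁻¹.
det S = -4, so S⁻¹ = [[-11/4, -5/2, -1/2], [-1, -1, 0], [-5/4, -3/2, -1/2]].
det A = -8; the adjugate gives A⁻¹ = [[1/2, 1/2], [-1/4, -1/2]].
S⁻¹L = [[-14, -24], [-10, 0], [-2, 0]].
X = (S⁻¹L)A⁻¹ = [[-1, 5], [-5, -5], [-1, -1]].

X = [[-1, 5], [-5, -5], [-1, -1]]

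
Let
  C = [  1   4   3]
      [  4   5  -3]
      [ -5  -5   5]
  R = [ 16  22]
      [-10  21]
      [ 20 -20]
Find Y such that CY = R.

C is on the left of Y, so left-multiply by C⁻¹: Y = C⁻¹R.
C has determinant 5; C⁻¹ = [[2, -7, -27/5], [-1, 4, 3], [1, -3, -11/5]].
Y = C⁻¹R = [[2, -7, -27/5], [-1, 4, 3], [1, -3, -11/5]] · [[16, 22], [-10, 21], [20, -20]] = [[-6, 5], [4, 2], [2, 3]].

Y = [[-6, 5], [4, 2], [2, 3]]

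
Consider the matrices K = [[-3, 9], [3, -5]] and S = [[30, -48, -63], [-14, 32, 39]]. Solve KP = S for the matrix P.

P = [[2, 4, 3], [4, -4, -6]]

K is on the left of P, so left-multiply by K⁻¹: P = K⁻¹S.
det K = -12; the adjugate gives K⁻¹ = [[5/12, 3/4], [1/4, 1/4]].
P = K⁻¹S = [[5/12, 3/4], [1/4, 1/4]] · [[30, -48, -63], [-14, 32, 39]] = [[2, 4, 3], [4, -4, -6]].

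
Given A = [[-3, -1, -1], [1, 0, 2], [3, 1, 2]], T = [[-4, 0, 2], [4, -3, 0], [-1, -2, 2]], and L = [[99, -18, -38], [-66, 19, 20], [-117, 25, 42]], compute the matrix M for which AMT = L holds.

M = [[4, -3, 2], [0, 2, -1], [4, -1, -2]]

M = A⁻¹LT⁻¹ (apply A⁻¹ on the left and T⁻¹ on the right).
A has determinant 1; A⁻¹ = [[-2, 1, -2], [4, -3, 5], [1, 0, 1]].
det T = 2; the adjugate gives T⁻¹ = [[-3, -2, 3], [-4, -3, 4], [-11/2, -4, 6]].
A⁻¹L = [[-30, 5, 12], [9, -4, -2], [-18, 7, 4]].
M = (A⁻¹L)T⁻¹ = [[4, -3, 2], [0, 2, -1], [4, -1, -2]].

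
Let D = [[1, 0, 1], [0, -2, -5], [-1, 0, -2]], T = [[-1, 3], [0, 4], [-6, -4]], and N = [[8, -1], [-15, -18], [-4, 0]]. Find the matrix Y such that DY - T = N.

DY = N + T = [[7, 2], [-15, -14], [-10, -4]].
Left-multiplying both sides by D⁻¹ gives Y = D⁻¹(N + T).
D has determinant 2; D⁻¹ = [[2, 0, 1], [5/2, -1/2, 5/2], [-1, 0, -1]].
Y = D⁻¹(N + T) = [[4, 0], [0, 2], [3, 2]].

Y = [[4, 0], [0, 2], [3, 2]]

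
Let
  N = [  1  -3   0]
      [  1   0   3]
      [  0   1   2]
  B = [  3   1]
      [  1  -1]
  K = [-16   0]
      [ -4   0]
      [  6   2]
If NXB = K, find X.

Isolating X: multiply by N⁻¹ from the left and B⁻¹ from the right, so X = N⁻¹KB⁻¹.
det N = 3, so N⁻¹ = [[-1, 2, -3], [-2/3, 2/3, -1], [1/3, -1/3, 1]].
B has determinant -4; B⁻¹ = [[1/4, 1/4], [1/4, -3/4]].
N⁻¹K = [[-10, -6], [2, -2], [2, 2]].
X = (N⁻¹K)B⁻¹ = [[-4, 2], [0, 2], [1, -1]].

X = [[-4, 2], [0, 2], [1, -1]]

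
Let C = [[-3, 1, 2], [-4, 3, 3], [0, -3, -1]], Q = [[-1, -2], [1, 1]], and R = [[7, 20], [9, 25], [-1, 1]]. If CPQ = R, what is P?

Isolating P: multiply by C⁻¹ from the left and Q⁻¹ from the right, so P = C⁻¹RQ⁻¹.
det C = 2, so C⁻¹ = [[3, -5/2, -3/2], [-2, 3/2, 1/2], [6, -9/2, -5/2]].
Q has determinant 1; Q⁻¹ = [[1, 2], [-1, -1]].
C⁻¹R = [[0, -4], [-1, -2], [4, 5]].
P = (C⁻¹R)Q⁻¹ = [[4, 4], [1, 0], [-1, 3]].

P = [[4, 4], [1, 0], [-1, 3]]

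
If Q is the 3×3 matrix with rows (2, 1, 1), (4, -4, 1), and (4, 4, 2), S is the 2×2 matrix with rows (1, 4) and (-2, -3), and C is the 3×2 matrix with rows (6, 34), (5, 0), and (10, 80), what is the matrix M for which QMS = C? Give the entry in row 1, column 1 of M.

M = Q⁻¹CS⁻¹ (apply Q⁻¹ on the left and S⁻¹ on the right).
det Q = 4, so Q⁻¹ = [[-3, 1/2, 5/4], [-1, 0, 1/2], [8, -1, -3]].
det S = 5; the adjugate gives S⁻¹ = [[-3/5, -4/5], [2/5, 1/5]].
Q⁻¹C = [[-3, -2], [-1, 6], [13, 32]].
M = (Q⁻¹C)S⁻¹ = [[1, 2], [3, 2], [5, -4]].

1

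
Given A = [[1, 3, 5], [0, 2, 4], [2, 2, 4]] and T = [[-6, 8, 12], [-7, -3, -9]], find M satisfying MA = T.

M = [[4, 3, -5], [3, -1, -5]]

Right-multiplying both sides by A⁻¹ gives M = TA⁻¹.
det A = 4; the adjugate gives A⁻¹ = [[0, -1/2, 1/2], [2, -3/2, -1], [-1, 1, 1/2]].
M = TA⁻¹ = [[-6, 8, 12], [-7, -3, -9]] · [[0, -1/2, 1/2], [2, -3/2, -1], [-1, 1, 1/2]] = [[4, 3, -5], [3, -1, -5]].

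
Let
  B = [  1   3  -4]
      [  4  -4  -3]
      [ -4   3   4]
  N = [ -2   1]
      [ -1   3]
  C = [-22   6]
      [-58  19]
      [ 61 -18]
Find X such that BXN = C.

Isolating X: multiply by B⁻¹ from the left and N⁻¹ from the right, so X = B⁻¹CN⁻¹.
B has determinant -3; B⁻¹ = [[7/3, 8, 25/3], [4/3, 4, 13/3], [4/3, 5, 16/3]].
det N = -5, so N⁻¹ = [[-3/5, 1/5], [-1/5, 2/5]].
B⁻¹C = [[-7, 16], [3, 6], [6, 7]].
X = (B⁻¹C)N⁻¹ = [[1, 5], [-3, 3], [-5, 4]].

X = [[1, 5], [-3, 3], [-5, 4]]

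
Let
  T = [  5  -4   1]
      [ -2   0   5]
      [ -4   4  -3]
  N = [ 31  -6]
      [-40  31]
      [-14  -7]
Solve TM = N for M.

Since T multiplies M on the left, M = T⁻¹N.
det T = -4, so T⁻¹ = [[5, 2, 5], [13/2, 11/4, 27/4], [2, 1, 2]].
M = T⁻¹N = [[5, 2, 5], [13/2, 11/4, 27/4], [2, 1, 2]] · [[31, -6], [-40, 31], [-14, -7]] = [[5, -3], [-3, -1], [-6, 5]].

M = [[5, -3], [-3, -1], [-6, 5]]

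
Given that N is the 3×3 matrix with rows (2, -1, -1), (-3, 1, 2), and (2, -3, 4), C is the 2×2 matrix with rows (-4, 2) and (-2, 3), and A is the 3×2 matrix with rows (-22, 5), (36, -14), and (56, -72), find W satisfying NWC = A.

W = [[-1, -2], [-5, 2], [-4, -3]]

W = N⁻¹AC⁻¹ (apply N⁻¹ on the left and C⁻¹ on the right).
N has determinant -3; N⁻¹ = [[-10/3, -7/3, 1/3], [-16/3, -10/3, 1/3], [-7/3, -4/3, 1/3]].
det C = -8; the adjugate gives C⁻¹ = [[-3/8, 1/4], [-1/4, 1/2]].
N⁻¹A = [[8, -8], [16, -4], [22, -17]].
W = (N⁻¹A)C⁻¹ = [[-1, -2], [-5, 2], [-4, -3]].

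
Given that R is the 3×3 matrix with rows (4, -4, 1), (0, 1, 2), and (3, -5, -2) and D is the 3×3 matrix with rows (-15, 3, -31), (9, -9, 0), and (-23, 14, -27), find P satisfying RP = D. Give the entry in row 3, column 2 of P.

Left-multiplying both sides by R⁻¹ gives P = R⁻¹D.
R has determinant 5; R⁻¹ = [[8/5, -13/5, -9/5], [6/5, -11/5, -8/5], [-3/5, 8/5, 4/5]].
P = R⁻¹D = [[8/5, -13/5, -9/5], [6/5, -11/5, -8/5], [-3/5, 8/5, 4/5]] · [[-15, 3, -31], [9, -9, 0], [-23, 14, -27]] = [[-6, 3, -1], [-1, 1, 6], [5, -5, -3]].

-5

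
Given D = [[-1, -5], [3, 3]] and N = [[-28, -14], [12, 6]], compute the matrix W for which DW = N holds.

W = [[-2, -1], [6, 3]]

Since D multiplies W on the left, W = D⁻¹N.
det D = 12; the adjugate gives D⁻¹ = [[1/4, 5/12], [-1/4, -1/12]].
W = D⁻¹N = [[1/4, 5/12], [-1/4, -1/12]] · [[-28, -14], [12, 6]] = [[-2, -1], [6, 3]].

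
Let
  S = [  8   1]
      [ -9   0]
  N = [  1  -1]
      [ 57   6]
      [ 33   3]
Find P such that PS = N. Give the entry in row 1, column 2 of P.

-1

Since S sits to the right of P, P = NS⁻¹.
det S = 9, so S⁻¹ = [[0, -1/9], [1, 8/9]].
P = NS⁻¹ = [[1, -1], [57, 6], [33, 3]] · [[0, -1/9], [1, 8/9]] = [[-1, -1], [6, -1], [3, -1]].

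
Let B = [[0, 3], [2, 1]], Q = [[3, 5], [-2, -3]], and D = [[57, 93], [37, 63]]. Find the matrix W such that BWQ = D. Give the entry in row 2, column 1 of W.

Isolating W: multiply by B⁻¹ from the left and Q⁻¹ from the right, so W = B⁻¹DQ⁻¹.
det B = -6; the adjugate gives B⁻¹ = [[-1/6, 1/2], [1/3, 0]].
Q has determinant 1; Q⁻¹ = [[-3, -5], [2, 3]].
B⁻¹D = [[9, 16], [19, 31]].
W = (B⁻¹D)Q⁻¹ = [[5, 3], [5, -2]].

5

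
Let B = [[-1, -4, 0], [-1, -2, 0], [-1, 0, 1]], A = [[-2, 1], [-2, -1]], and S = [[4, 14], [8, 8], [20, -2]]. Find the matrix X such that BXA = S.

X = [[2, 4], [-2, 1], [-4, 0]]

Left-multiply by B⁻¹ and right-multiply by A⁻¹: X = B⁻¹SA⁻¹.
det B = -2, so B⁻¹ = [[1, -2, 0], [-1/2, 1/2, 0], [1, -2, 1]].
A has determinant 4; A⁻¹ = [[-1/4, -1/4], [1/2, -1/2]].
B⁻¹S = [[-12, -2], [2, -3], [8, -4]].
X = (B⁻¹S)A⁻¹ = [[2, 4], [-2, 1], [-4, 0]].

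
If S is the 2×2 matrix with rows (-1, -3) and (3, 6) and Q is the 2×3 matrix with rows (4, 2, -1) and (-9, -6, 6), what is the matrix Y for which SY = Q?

Y = [[-1, -2, 4], [-1, 0, -1]]

Since S multiplies Y on the left, Y = S⁻¹Q.
det S = 3; the adjugate gives S⁻¹ = [[2, 1], [-1, -1/3]].
Y = S⁻¹Q = [[2, 1], [-1, -1/3]] · [[4, 2, -1], [-9, -6, 6]] = [[-1, -2, 4], [-1, 0, -1]].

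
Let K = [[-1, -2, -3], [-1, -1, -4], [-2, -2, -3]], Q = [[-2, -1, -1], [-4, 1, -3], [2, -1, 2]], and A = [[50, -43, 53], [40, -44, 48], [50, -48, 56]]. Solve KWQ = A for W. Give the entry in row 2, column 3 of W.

W = K⁻¹AQ⁻¹ (apply K⁻¹ on the left and Q⁻¹ on the right).
det K = -5, so K⁻¹ = [[1, 0, -1], [-1, 3/5, 1/5], [0, -2/5, 1/5]].
Q has determinant -2; Q⁻¹ = [[1/2, -3/2, -2], [-1, 1, 1], [-1, 2, 3]].
K⁻¹A = [[0, 5, -3], [-16, 7, -13], [-6, 8, -8]].
W = (K⁻¹A)Q⁻¹ = [[-2, -1, -4], [-2, 5, 0], [-3, 1, -4]].

0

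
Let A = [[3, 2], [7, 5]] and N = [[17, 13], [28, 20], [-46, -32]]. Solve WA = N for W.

W = [[-6, 5], [0, 4], [-6, -4]]

Since A sits to the right of W, W = NA⁻¹.
A has determinant 1; A⁻¹ = [[5, -2], [-7, 3]].
W = NA⁻¹ = [[17, 13], [28, 20], [-46, -32]] · [[5, -2], [-7, 3]] = [[-6, 5], [0, 4], [-6, -4]].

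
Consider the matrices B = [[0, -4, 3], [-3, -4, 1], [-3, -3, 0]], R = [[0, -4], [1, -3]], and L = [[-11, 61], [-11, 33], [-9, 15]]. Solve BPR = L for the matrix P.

P = [[1, -2], [-2, 5], [-5, 3]]

P = B⁻¹LR⁻¹ (apply B⁻¹ on the left and R⁻¹ on the right).
B has determinant 3; B⁻¹ = [[1, -3, 8/3], [-1, 3, -3], [-1, 4, -4]].
det R = 4, so R⁻¹ = [[-3/4, 1], [-1/4, 0]].
B⁻¹L = [[-2, 2], [5, -7], [3, 11]].
P = (B⁻¹L)R⁻¹ = [[1, -2], [-2, 5], [-5, 3]].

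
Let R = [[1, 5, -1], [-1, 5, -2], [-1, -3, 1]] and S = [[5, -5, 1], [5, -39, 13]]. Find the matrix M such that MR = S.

Right-multiplying both sides by R⁻¹ gives M = SR⁻¹.
det R = 6, so R⁻¹ = [[-1/6, -1/3, -5/6], [1/2, 0, 1/2], [4/3, -1/3, 5/3]].
M = SR⁻¹ = [[5, -5, 1], [5, -39, 13]] · [[-1/6, -1/3, -5/6], [1/2, 0, 1/2], [4/3, -1/3, 5/3]] = [[-2, -2, -5], [-3, -6, -2]].

M = [[-2, -2, -5], [-3, -6, -2]]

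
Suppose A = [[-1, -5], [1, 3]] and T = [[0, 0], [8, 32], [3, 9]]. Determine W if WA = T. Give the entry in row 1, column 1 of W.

0

A is on the right of W, so right-multiply by A⁻¹: W = TA⁻¹.
det A = 2; the adjugate gives A⁻¹ = [[3/2, 5/2], [-1/2, -1/2]].
W = TA⁻¹ = [[0, 0], [8, 32], [3, 9]] · [[3/2, 5/2], [-1/2, -1/2]] = [[0, 0], [-4, 4], [0, 3]].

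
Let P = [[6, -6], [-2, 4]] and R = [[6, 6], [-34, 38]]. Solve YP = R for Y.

Y = [[3, 6], [-5, 2]]

Since P sits to the right of Y, Y = RP⁻¹.
det P = 12; the adjugate gives P⁻¹ = [[1/3, 1/2], [1/6, 1/2]].
Y = RP⁻¹ = [[6, 6], [-34, 38]] · [[1/3, 1/2], [1/6, 1/2]] = [[3, 6], [-5, 2]].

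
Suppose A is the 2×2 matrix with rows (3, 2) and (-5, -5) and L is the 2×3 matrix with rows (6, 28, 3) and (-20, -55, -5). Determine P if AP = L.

P = [[-2, 6, 1], [6, 5, 0]]

Since A multiplies P on the left, P = A⁻¹L.
det A = -5; the adjugate gives A⁻¹ = [[1, 2/5], [-1, -3/5]].
P = A⁻¹L = [[1, 2/5], [-1, -3/5]] · [[6, 28, 3], [-20, -55, -5]] = [[-2, 6, 1], [6, 5, 0]].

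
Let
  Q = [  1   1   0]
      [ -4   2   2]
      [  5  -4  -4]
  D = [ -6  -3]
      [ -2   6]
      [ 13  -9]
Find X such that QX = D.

Since Q multiplies X on the left, X = Q⁻¹D.
det Q = -6, so Q⁻¹ = [[0, -2/3, -1/3], [1, 2/3, 1/3], [-1, -3/2, -1]].
X = Q⁻¹D = [[0, -2/3, -1/3], [1, 2/3, 1/3], [-1, -3/2, -1]] · [[-6, -3], [-2, 6], [13, -9]] = [[-3, -1], [-3, -2], [-4, 3]].

X = [[-3, -1], [-3, -2], [-4, 3]]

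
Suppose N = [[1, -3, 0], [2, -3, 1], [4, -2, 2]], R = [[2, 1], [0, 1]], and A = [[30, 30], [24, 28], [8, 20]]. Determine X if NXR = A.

X = [[0, 3], [-5, -4], [-3, -2]]

Isolating X: multiply by N⁻¹ from the left and R⁻¹ from the right, so X = N⁻¹AR⁻¹.
N has determinant -4; N⁻¹ = [[1, -3/2, 3/4], [0, -1/2, 1/4], [-2, 5/2, -3/4]].
R has determinant 2; R⁻¹ = [[1/2, -1/2], [0, 1]].
N⁻¹A = [[0, 3], [-10, -9], [-6, -5]].
X = (N⁻¹A)R⁻¹ = [[0, 3], [-5, -4], [-3, -2]].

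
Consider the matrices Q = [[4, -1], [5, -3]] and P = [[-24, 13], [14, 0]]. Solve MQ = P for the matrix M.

M = [[-1, -4], [6, -2]]

Since Q sits to the right of M, M = PQ⁻¹.
det Q = -7, so Q⁻¹ = [[3/7, -1/7], [5/7, -4/7]].
M = PQ⁻¹ = [[-24, 13], [14, 0]] · [[3/7, -1/7], [5/7, -4/7]] = [[-1, -4], [6, -2]].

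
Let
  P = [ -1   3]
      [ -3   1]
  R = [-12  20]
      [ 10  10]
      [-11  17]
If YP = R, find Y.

Y = [[6, 2], [5, -5], [5, 2]]

Right-multiplying both sides by P⁻¹ gives Y = RP⁻¹.
det P = 8, so P⁻¹ = [[1/8, -3/8], [3/8, -1/8]].
Y = RP⁻¹ = [[-12, 20], [10, 10], [-11, 17]] · [[1/8, -3/8], [3/8, -1/8]] = [[6, 2], [5, -5], [5, 2]].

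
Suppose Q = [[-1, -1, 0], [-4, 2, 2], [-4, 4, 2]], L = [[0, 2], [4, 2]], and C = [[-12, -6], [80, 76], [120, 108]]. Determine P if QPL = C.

P = Q⁻¹CL⁻¹ (apply Q⁻¹ on the left and L⁻¹ on the right).
det Q = 4; the adjugate gives Q⁻¹ = [[-1, 1/2, -1/2], [0, -1/2, 1/2], [-2, 2, -3/2]].
det L = -8; the adjugate gives L⁻¹ = [[-1/4, 1/4], [1/2, 0]].
Q⁻¹C = [[-8, -10], [20, 16], [4, 2]].
P = (Q⁻¹C)L⁻¹ = [[-3, -2], [3, 5], [0, 1]].

P = [[-3, -2], [3, 5], [0, 1]]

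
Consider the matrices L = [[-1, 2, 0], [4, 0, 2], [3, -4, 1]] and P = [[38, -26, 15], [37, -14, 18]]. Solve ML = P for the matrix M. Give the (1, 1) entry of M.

Right-multiplying both sides by L⁻¹ gives M = PL⁻¹.
det L = -4; the adjugate gives L⁻¹ = [[-2, 1/2, -1], [-1/2, 1/4, -1/2], [4, -1/2, 2]].
M = PL⁻¹ = [[38, -26, 15], [37, -14, 18]] · [[-2, 1/2, -1], [-1/2, 1/4, -1/2], [4, -1/2, 2]] = [[-3, 5, 5], [5, 6, 6]].

-3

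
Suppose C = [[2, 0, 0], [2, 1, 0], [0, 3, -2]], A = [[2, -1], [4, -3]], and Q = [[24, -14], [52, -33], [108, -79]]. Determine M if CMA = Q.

M = [[4, 1], [4, 5], [4, -5]]

M = C⁻¹QA⁻¹ (apply C⁻¹ on the left and A⁻¹ on the right).
det C = -4; the adjugate gives C⁻¹ = [[1/2, 0, 0], [-1, 1, 0], [-3/2, 3/2, -1/2]].
A has determinant -2; A⁻¹ = [[3/2, -1/2], [2, -1]].
C⁻¹Q = [[12, -7], [28, -19], [-12, 11]].
M = (C⁻¹Q)A⁻¹ = [[4, 1], [4, 5], [4, -5]].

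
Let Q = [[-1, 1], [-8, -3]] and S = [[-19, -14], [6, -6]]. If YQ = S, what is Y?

Y = [[-5, 3], [-6, 0]]

Since Q sits to the right of Y, Y = SQ⁻¹.
Q has determinant 11; Q⁻¹ = [[-3/11, -1/11], [8/11, -1/11]].
Y = SQ⁻¹ = [[-19, -14], [6, -6]] · [[-3/11, -1/11], [8/11, -1/11]] = [[-5, 3], [-6, 0]].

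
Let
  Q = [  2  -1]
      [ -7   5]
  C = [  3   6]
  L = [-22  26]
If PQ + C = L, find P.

P = [[5, 5]]

PQ = L − C = [[-25, 20]].
Since Q sits to the right of P, P = (L − C)Q⁻¹.
Q has determinant 3; Q⁻¹ = [[5/3, 1/3], [7/3, 2/3]].
P = (L − C)Q⁻¹ = [[5, 5]].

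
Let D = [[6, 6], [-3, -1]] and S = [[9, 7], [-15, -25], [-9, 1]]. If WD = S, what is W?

D is on the right of W, so right-multiply by D⁻¹: W = SD⁻¹.
D has determinant 12; D⁻¹ = [[-1/12, -1/2], [1/4, 1/2]].
W = SD⁻¹ = [[9, 7], [-15, -25], [-9, 1]] · [[-1/12, -1/2], [1/4, 1/2]] = [[1, -1], [-5, -5], [1, 5]].

W = [[1, -1], [-5, -5], [1, 5]]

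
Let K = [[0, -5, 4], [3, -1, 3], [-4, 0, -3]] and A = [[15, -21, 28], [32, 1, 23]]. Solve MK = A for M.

M = [[4, 1, -3], [-1, 4, -5]]

Right-multiplying both sides by K⁻¹ gives M = AK⁻¹.
det K = -1, so K⁻¹ = [[-3, 15, 11], [3, -16, -12], [4, -20, -15]].
M = AK⁻¹ = [[15, -21, 28], [32, 1, 23]] · [[-3, 15, 11], [3, -16, -12], [4, -20, -15]] = [[4, 1, -3], [-1, 4, -5]].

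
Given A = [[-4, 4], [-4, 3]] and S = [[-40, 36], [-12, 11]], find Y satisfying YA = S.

A is on the right of Y, so right-multiply by A⁻¹: Y = SA⁻¹.
det A = 4; the adjugate gives A⁻¹ = [[3/4, -1], [1, -1]].
Y = SA⁻¹ = [[-40, 36], [-12, 11]] · [[3/4, -1], [1, -1]] = [[6, 4], [2, 1]].

Y = [[6, 4], [2, 1]]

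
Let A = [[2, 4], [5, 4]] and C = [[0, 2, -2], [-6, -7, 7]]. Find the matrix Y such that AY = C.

Since A multiplies Y on the left, Y = A⁻¹C.
det A = -12, so A⁻¹ = [[-1/3, 1/3], [5/12, -1/6]].
Y = A⁻¹C = [[-1/3, 1/3], [5/12, -1/6]] · [[0, 2, -2], [-6, -7, 7]] = [[-2, -3, 3], [1, 2, -2]].

Y = [[-2, -3, 3], [1, 2, -2]]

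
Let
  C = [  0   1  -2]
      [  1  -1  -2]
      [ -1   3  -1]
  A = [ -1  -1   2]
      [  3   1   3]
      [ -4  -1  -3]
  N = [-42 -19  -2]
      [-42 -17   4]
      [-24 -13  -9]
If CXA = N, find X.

X = [[2, 2, 4], [1, -3, -1], [-5, -1, -4]]

X = C⁻¹NA⁻¹ (apply C⁻¹ on the left and A⁻¹ on the right).
det C = -1, so C⁻¹ = [[-7, 5, 4], [-3, 2, 2], [-2, 1, 1]].
det A = 5, so A⁻¹ = [[0, -1, -1], [-3/5, 11/5, 9/5], [1/5, 3/5, 2/5]].
C⁻¹N = [[-12, -4, -2], [-6, -3, -4], [18, 8, -1]].
X = (C⁻¹N)A⁻¹ = [[2, 2, 4], [1, -3, -1], [-5, -1, -4]].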